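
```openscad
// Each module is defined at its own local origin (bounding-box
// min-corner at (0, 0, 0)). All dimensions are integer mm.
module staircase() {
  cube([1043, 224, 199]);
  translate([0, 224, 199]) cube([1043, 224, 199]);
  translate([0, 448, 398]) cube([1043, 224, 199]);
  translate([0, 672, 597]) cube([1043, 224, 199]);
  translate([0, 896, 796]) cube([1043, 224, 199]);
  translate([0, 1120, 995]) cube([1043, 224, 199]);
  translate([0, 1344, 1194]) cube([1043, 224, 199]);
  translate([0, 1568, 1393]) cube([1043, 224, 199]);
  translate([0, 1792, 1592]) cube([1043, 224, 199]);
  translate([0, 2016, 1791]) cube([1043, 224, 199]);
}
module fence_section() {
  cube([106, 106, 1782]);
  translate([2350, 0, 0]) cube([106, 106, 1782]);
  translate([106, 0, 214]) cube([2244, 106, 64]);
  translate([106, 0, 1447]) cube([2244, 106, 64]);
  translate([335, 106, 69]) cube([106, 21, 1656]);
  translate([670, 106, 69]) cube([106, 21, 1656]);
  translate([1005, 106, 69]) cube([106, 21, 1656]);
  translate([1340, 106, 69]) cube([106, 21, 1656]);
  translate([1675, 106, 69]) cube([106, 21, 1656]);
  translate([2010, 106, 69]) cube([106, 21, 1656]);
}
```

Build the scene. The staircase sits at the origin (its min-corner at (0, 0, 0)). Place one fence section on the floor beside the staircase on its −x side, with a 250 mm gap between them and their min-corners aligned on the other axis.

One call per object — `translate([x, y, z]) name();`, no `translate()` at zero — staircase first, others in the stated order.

staircase();
translate([-2706, 0, 0]) fence_section();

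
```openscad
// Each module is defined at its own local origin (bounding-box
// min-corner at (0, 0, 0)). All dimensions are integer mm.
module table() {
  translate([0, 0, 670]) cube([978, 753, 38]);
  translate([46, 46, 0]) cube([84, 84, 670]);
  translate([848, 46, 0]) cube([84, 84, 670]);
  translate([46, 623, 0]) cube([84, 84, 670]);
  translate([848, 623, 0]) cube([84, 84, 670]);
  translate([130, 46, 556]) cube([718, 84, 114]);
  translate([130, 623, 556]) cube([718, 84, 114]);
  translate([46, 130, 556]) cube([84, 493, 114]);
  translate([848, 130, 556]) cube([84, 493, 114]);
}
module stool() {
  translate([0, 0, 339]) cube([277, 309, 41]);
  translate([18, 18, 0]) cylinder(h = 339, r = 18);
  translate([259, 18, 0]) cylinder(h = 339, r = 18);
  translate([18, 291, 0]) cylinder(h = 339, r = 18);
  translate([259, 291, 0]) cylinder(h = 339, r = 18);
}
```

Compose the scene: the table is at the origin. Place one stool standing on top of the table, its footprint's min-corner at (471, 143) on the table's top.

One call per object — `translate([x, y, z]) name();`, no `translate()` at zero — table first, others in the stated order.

table();
translate([471, 143, 708]) stool();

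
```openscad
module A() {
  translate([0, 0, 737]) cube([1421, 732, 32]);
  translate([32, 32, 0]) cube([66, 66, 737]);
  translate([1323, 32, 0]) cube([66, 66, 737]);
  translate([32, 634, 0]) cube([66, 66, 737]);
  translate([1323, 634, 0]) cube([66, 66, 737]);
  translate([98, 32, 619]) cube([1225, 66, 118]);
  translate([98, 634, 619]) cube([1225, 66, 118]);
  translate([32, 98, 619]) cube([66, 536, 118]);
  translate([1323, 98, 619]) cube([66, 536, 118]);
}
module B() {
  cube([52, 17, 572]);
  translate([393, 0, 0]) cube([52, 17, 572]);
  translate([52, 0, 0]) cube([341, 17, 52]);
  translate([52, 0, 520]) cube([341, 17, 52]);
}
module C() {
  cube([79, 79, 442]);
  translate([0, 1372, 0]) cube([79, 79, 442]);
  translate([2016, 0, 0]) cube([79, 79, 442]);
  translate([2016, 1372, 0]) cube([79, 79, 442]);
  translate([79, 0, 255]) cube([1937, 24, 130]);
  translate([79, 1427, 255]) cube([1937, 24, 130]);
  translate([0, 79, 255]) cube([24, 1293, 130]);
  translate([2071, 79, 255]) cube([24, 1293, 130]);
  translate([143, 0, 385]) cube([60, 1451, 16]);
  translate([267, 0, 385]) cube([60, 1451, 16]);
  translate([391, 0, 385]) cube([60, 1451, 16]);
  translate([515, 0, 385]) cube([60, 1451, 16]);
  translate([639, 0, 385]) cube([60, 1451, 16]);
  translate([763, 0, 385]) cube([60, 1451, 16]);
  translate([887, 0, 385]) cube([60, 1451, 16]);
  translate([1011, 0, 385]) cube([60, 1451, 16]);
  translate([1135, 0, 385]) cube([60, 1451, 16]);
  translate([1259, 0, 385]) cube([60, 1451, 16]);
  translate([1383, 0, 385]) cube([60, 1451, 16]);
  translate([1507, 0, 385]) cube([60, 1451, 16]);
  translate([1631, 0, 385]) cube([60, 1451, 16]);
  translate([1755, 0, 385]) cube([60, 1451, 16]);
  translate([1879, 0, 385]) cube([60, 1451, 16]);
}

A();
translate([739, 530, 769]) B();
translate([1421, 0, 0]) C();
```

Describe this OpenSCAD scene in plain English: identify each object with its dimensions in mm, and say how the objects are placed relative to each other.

A is a table with a 1421×732 mm rectangular top, 32 mm thick, top surface at z = 769 mm, supported by four 66×66 mm square legs, each inset 32 mm from the nearest pair of top edges, running from the floor. Four apron rails, 66 mm thick and 118 mm tall, run between adjacent legs with their top edges flush with the underside of the top and their outer faces flush with the legs' outer faces.

B is a rectangular picture frame lying in the x–z plane (depth along y). The opening is 341 mm wide (x) by 468 mm tall (z), surrounded by a border 52 mm wide on all four sides. The frame is 17 mm deep and is made of two full-height vertical stiles with two horizontal rails fitted between them.

C is a bed frame 2095 mm long (x) by 1451 mm wide (y). Four 79×79 mm corner posts, 442 mm tall, at the corners of the footprint. Four rails of 24 mm thickness and 130 mm height run between adjacent posts with their undersides at z = 255 mm, their outer faces flush with the outside of the frame (the two x-running rails run between the posts' inner faces; the two y-running rails run between the posts' inner faces). 15 slats, each 60 mm wide (x) and 16 mm thick, lie across the top of the two x-running rails, running the full 1451 mm width of the frame in y; the slats are evenly spaced along x between the inner faces of the end posts with equal gaps (rounded down to the nearest mm) at the −x end and between each pair — any rounding remainder accumulates at the +x end.

The picture frame is on top of the table. The bed frame is against the table's +x side, with their −y faces flush.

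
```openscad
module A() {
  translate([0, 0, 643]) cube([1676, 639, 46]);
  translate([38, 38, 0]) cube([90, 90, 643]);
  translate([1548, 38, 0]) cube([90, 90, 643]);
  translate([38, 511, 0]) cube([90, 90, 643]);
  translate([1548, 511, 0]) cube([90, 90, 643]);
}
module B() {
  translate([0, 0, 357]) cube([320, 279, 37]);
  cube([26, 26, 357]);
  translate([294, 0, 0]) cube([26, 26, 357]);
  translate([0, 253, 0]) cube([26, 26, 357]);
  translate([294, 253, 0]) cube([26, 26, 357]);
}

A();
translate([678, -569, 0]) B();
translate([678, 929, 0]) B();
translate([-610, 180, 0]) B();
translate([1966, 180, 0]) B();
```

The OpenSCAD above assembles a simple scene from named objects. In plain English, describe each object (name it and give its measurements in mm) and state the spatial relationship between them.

A is a table: top 1676 mm (x) × 639 mm (y), 46 mm thick, upper face at z = 689 mm, on four 90×90 mm square legs, each inset 38 mm from the nearest pair of top edges, running from z = 0 to the bottom of the top.

B is a four-legged stool. The seat is 320×279 mm, 37 mm thick, top at z = 394 mm. It stands on four square legs, each 26×26 mm in cross-section, from z = 0 to the seat underside, each flush with a corner of the seat.

Four stools sit around the table at the −y, +y, −x, +x sides.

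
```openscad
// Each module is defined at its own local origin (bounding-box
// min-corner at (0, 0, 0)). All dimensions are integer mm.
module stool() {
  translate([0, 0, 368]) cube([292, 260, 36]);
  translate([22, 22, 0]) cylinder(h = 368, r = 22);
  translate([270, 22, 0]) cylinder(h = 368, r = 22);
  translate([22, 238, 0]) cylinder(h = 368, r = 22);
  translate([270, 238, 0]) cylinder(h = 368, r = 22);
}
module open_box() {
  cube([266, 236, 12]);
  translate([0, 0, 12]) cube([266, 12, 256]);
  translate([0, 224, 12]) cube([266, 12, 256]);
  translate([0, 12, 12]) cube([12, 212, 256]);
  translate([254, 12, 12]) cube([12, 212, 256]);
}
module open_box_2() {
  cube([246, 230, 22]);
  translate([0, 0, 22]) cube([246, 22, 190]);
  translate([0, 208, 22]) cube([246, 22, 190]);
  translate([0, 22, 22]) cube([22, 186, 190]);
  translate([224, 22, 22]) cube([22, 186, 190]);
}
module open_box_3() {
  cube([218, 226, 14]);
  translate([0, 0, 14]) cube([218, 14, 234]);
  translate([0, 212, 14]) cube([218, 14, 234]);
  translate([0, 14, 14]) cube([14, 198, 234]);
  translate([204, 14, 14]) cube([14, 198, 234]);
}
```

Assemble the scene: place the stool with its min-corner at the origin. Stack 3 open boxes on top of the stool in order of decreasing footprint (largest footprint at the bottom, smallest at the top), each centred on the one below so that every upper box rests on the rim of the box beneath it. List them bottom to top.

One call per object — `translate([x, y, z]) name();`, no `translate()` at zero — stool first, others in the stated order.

stool();
translate([13, 12, 404]) open_box();
translate([23, 15, 672]) open_box_2();
translate([37, 17, 884]) open_box_3();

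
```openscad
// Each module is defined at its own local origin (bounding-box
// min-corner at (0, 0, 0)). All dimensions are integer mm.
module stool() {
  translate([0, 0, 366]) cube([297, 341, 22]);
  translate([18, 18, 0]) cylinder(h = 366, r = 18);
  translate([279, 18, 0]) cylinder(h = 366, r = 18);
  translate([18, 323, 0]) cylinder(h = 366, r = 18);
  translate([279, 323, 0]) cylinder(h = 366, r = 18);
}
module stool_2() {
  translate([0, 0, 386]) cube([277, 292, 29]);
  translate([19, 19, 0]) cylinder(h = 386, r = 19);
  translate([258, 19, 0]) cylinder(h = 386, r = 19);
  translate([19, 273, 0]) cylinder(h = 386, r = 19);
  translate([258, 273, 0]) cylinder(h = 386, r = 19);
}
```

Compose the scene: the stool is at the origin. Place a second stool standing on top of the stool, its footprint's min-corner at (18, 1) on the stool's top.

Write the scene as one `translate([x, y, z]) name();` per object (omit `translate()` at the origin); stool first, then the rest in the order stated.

stool();
translate([18, 1, 388]) stool_2();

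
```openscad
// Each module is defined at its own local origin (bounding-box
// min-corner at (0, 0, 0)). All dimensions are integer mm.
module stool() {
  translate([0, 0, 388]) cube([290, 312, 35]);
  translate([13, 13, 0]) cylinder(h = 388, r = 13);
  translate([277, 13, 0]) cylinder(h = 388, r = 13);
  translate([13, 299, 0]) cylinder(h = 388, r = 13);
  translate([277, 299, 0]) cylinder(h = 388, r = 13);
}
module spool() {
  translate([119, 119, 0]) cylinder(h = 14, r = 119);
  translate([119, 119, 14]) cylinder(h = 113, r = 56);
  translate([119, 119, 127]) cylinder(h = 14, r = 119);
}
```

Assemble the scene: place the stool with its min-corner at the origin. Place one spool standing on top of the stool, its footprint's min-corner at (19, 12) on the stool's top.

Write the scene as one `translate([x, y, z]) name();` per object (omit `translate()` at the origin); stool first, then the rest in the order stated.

stool();
translate([19, 12, 423]) spool();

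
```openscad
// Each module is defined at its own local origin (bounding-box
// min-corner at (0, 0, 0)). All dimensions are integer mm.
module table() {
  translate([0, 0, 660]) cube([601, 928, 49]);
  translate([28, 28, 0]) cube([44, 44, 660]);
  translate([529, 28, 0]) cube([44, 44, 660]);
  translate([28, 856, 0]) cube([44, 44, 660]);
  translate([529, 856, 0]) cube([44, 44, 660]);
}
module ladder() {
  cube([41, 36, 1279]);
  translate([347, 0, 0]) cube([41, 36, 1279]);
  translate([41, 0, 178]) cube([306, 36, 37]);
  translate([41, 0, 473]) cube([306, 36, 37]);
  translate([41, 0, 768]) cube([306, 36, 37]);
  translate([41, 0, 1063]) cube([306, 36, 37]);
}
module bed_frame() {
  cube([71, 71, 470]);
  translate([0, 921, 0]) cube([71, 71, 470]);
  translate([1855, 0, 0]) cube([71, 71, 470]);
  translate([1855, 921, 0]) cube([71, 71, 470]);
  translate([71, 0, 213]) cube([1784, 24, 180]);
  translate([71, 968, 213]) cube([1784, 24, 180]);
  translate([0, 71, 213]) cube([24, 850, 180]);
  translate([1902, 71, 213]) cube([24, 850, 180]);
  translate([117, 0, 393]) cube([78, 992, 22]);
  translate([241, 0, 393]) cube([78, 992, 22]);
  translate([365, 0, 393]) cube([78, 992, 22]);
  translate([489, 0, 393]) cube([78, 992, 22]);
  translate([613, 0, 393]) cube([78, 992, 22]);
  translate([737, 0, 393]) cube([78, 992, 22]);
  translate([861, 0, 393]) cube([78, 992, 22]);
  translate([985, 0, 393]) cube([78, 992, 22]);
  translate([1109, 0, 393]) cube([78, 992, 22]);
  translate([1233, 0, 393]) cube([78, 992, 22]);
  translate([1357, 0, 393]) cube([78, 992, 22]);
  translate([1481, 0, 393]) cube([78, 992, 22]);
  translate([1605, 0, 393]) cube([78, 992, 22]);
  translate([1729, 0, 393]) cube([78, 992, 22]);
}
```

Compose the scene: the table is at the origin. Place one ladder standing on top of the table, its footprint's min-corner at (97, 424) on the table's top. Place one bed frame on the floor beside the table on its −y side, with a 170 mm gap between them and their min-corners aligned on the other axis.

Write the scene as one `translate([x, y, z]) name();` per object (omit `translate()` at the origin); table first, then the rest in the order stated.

table();
translate([97, 424, 709]) ladder();
translate([0, -1162, 0]) bed_frame();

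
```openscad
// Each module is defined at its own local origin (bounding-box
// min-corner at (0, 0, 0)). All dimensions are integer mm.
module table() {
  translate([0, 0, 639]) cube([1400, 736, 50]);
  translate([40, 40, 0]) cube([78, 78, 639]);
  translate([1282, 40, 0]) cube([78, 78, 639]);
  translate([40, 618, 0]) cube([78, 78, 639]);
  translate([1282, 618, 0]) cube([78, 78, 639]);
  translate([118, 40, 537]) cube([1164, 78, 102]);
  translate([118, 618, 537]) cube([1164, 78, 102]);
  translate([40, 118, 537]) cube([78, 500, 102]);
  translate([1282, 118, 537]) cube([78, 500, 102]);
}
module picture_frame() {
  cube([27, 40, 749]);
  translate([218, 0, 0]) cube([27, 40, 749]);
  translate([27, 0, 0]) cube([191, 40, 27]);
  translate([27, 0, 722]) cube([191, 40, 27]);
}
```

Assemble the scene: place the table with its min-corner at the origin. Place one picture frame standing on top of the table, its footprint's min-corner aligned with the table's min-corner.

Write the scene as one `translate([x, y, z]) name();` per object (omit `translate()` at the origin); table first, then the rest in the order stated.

table();
translate([0, 0, 689]) picture_frame();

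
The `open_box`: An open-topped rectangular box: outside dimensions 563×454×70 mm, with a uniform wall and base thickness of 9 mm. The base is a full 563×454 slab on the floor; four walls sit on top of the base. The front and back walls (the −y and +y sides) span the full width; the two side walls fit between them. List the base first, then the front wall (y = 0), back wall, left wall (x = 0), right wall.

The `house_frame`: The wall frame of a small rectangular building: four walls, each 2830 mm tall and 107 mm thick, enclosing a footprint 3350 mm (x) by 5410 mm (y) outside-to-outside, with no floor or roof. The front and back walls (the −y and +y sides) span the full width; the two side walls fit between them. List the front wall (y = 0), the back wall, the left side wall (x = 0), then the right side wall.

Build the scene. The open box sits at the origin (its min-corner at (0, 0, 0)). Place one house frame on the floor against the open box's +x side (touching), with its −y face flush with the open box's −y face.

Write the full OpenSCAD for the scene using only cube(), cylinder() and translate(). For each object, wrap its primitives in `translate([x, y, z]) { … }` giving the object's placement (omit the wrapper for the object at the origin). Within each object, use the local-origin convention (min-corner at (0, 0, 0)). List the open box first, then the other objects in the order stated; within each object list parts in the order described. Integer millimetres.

cube([563, 454, 9]);
translate([0, 0, 9]) cube([563, 9, 61]);
translate([0, 445, 9]) cube([563, 9, 61]);
translate([0, 9, 9]) cube([9, 436, 61]);
translate([554, 9, 9]) cube([9, 436, 61]);
translate([563, 0, 0]) {
  cube([3350, 107, 2830]);
  translate([0, 5303, 0]) cube([3350, 107, 2830]);
  translate([0, 107, 0]) cube([107, 5196, 2830]);
  translate([3243, 107, 0]) cube([107, 5196, 2830]);
}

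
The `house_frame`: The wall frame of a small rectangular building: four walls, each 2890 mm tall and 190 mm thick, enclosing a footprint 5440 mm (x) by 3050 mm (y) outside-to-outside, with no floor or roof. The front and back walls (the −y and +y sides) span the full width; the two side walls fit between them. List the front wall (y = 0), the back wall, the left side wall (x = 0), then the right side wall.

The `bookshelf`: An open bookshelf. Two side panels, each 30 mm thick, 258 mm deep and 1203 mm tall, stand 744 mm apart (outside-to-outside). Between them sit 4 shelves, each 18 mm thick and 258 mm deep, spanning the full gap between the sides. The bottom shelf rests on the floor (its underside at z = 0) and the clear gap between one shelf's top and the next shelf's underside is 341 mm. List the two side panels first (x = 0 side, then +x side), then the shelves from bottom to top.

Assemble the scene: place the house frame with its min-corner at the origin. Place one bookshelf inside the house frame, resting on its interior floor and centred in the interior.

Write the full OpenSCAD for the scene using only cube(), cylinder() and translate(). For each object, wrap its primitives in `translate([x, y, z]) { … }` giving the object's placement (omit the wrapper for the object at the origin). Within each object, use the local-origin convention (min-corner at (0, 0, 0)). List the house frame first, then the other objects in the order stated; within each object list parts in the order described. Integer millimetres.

cube([5440, 190, 2890]);
translate([0, 2860, 0]) cube([5440, 190, 2890]);
translate([0, 190, 0]) cube([190, 2670, 2890]);
translate([5250, 190, 0]) cube([190, 2670, 2890]);
translate([2348, 1396, 0]) {
  cube([30, 258, 1203]);
  translate([714, 0, 0]) cube([30, 258, 1203]);
  translate([30, 0, 0]) cube([684, 258, 18]);
  translate([30, 0, 359]) cube([684, 258, 18]);
  translate([30, 0, 718]) cube([684, 258, 18]);
  translate([30, 0, 1077]) cube([684, 258, 18]);
}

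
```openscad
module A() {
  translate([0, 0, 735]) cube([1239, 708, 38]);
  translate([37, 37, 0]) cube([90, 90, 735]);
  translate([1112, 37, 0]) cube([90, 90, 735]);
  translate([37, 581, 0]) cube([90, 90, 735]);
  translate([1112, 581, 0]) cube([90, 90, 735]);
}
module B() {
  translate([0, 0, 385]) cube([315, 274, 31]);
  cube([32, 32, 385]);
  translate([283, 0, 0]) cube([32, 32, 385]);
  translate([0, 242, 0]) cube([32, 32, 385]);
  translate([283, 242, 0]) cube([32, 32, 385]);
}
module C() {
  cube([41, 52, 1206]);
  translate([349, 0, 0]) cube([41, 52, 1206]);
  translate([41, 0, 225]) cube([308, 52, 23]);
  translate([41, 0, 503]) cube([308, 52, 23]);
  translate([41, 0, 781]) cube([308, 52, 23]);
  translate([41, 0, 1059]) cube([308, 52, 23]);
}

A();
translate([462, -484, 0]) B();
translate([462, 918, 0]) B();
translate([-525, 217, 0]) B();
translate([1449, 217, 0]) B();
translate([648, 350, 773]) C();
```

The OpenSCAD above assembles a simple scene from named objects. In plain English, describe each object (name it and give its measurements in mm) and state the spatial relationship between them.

A is a rectangular dining table. The top is 1239×708×38 mm with its upper surface at z = 773 mm. It stands on four 90×90 mm square legs, each inset 37 mm from the nearest pair of top edges, running from the floor to the underside of the top.

B is a simple wooden stool: a rectangular seat 315 mm (x) by 274 mm (y), 31 mm thick, top face at z = 416 mm, on four square legs, each 32×32 mm in cross-section. The legs rest on z = 0, each flush with a corner of the seat.

C is a wooden ladder with two side rails of 41×52 mm section and 1206 mm height, set 390 mm apart overall. Between them run 4 rectangular rungs (52 mm deep, 23 mm thick), front faces flush with the rails' −y face. The bottom of the first rung is 225 mm above the floor and each subsequent rung is 278 mm higher than the one below.

Four stools sit around the table at the −y, +y, −x, +x sides. The ladder is on top of the table.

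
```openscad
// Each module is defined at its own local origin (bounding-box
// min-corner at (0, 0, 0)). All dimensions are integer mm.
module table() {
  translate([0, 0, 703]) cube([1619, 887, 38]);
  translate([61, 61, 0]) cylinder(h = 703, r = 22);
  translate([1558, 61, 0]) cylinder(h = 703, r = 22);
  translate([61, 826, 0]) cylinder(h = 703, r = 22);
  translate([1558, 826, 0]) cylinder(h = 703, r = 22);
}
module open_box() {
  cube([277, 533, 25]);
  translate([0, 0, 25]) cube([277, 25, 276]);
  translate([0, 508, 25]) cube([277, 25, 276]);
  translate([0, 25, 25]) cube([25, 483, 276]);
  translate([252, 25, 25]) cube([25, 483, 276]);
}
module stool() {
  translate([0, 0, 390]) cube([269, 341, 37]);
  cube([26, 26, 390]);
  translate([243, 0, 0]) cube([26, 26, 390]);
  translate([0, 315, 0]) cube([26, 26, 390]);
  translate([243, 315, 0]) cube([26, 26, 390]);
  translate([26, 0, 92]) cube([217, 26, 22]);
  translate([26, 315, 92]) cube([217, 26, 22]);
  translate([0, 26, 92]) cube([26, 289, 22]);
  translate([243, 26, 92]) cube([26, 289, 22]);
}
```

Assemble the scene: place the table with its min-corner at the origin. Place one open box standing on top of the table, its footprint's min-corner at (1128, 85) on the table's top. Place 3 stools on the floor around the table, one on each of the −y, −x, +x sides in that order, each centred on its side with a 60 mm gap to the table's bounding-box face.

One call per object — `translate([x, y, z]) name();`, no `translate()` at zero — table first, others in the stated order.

table();
translate([1128, 85, 741]) open_box();
translate([675, -401, 0]) stool();
translate([-329, 273, 0]) stool();
translate([1679, 273, 0]) stool();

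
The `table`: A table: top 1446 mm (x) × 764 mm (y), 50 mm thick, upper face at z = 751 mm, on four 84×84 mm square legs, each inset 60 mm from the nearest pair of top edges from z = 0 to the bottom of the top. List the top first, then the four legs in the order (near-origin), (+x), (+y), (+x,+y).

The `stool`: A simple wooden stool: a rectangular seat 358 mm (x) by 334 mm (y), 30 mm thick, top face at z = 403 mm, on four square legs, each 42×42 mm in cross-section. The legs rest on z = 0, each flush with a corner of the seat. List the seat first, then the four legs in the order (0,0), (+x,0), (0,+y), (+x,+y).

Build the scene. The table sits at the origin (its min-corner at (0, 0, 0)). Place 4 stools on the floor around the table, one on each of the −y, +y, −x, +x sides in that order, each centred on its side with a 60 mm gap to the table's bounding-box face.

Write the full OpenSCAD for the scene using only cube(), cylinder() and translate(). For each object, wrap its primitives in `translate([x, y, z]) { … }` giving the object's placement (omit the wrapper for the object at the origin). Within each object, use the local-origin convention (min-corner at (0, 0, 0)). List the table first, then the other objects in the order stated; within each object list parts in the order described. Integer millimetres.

translate([0, 0, 701]) cube([1446, 764, 50]);
translate([60, 60, 0]) cube([84, 84, 701]);
translate([1302, 60, 0]) cube([84, 84, 701]);
translate([60, 620, 0]) cube([84, 84, 701]);
translate([1302, 620, 0]) cube([84, 84, 701]);
translate([544, -394, 0]) {
  translate([0, 0, 373]) cube([358, 334, 30]);
  cube([42, 42, 373]);
  translate([316, 0, 0]) cube([42, 42, 373]);
  translate([0, 292, 0]) cube([42, 42, 373]);
  translate([316, 292, 0]) cube([42, 42, 373]);
}
translate([544, 824, 0]) {
  translate([0, 0, 373]) cube([358, 334, 30]);
  cube([42, 42, 373]);
  translate([316, 0, 0]) cube([42, 42, 373]);
  translate([0, 292, 0]) cube([42, 42, 373]);
  translate([316, 292, 0]) cube([42, 42, 373]);
}
translate([-418, 215, 0]) {
  translate([0, 0, 373]) cube([358, 334, 30]);
  cube([42, 42, 373]);
  translate([316, 0, 0]) cube([42, 42, 373]);
  translate([0, 292, 0]) cube([42, 42, 373]);
  translate([316, 292, 0]) cube([42, 42, 373]);
}
translate([1506, 215, 0]) {
  translate([0, 0, 373]) cube([358, 334, 30]);
  cube([42, 42, 373]);
  translate([316, 0, 0]) cube([42, 42, 373]);
  translate([0, 292, 0]) cube([42, 42, 373]);
  translate([316, 292, 0]) cube([42, 42, 373]);
}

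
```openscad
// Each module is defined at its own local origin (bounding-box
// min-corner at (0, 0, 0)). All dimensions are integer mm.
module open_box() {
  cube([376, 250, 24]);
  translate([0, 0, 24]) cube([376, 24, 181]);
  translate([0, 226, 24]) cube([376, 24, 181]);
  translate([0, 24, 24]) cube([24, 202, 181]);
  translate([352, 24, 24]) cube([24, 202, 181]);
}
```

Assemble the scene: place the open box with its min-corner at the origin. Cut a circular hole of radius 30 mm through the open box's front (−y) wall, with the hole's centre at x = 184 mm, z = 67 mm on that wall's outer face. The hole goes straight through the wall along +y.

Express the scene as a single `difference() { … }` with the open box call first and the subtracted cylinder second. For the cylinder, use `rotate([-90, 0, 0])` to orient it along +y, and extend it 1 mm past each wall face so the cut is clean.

difference() {
  open_box();
  translate([184, -1, 67]) rotate([-90, 0, 0]) cylinder(h = 26, r = 30);
}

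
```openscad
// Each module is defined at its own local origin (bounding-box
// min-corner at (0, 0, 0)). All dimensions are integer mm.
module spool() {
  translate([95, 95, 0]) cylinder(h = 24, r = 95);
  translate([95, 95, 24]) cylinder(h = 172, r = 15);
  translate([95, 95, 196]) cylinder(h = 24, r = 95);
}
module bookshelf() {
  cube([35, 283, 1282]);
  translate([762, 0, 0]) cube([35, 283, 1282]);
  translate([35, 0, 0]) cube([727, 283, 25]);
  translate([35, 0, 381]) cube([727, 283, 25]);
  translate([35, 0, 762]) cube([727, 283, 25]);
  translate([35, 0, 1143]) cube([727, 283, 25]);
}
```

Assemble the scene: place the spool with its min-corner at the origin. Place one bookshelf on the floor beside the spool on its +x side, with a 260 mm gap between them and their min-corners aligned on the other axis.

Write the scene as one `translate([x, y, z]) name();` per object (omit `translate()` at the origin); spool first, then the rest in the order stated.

spool();
translate([450, 0, 0]) bookshelf();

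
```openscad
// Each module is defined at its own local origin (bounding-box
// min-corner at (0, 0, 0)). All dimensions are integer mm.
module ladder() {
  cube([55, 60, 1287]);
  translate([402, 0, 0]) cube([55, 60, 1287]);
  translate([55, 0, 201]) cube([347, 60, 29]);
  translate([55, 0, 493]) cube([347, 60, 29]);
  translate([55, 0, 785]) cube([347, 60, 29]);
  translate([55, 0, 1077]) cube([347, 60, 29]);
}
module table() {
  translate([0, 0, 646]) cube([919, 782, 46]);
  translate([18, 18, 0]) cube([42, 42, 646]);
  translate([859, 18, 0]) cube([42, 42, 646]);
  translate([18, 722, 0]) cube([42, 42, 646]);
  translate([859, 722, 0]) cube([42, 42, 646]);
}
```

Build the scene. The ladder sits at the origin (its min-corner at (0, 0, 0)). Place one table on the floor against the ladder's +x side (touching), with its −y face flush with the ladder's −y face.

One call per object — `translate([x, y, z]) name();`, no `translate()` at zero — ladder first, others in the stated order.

ladder();
translate([457, 0, 0]) table();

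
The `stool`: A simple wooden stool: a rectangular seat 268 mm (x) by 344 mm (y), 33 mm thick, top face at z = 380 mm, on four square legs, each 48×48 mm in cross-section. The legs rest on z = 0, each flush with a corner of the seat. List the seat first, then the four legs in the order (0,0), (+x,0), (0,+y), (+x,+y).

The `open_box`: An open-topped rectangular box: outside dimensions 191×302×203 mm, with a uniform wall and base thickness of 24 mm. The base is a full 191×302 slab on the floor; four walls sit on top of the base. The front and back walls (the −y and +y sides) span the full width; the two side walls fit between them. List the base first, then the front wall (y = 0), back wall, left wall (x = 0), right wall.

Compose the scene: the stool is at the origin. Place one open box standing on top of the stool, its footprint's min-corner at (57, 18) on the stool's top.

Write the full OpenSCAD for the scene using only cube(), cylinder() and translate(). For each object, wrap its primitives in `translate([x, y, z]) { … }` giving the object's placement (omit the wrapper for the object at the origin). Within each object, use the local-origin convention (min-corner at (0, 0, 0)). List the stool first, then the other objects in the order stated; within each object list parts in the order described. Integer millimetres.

translate([0, 0, 347]) cube([268, 344, 33]);
cube([48, 48, 347]);
translate([220, 0, 0]) cube([48, 48, 347]);
translate([0, 296, 0]) cube([48, 48, 347]);
translate([220, 296, 0]) cube([48, 48, 347]);
translate([57, 18, 380]) {
  cube([191, 302, 24]);
  translate([0, 0, 24]) cube([191, 24, 179]);
  translate([0, 278, 24]) cube([191, 24, 179]);
  translate([0, 24, 24]) cube([24, 254, 179]);
  translate([167, 24, 24]) cube([24, 254, 179]);
}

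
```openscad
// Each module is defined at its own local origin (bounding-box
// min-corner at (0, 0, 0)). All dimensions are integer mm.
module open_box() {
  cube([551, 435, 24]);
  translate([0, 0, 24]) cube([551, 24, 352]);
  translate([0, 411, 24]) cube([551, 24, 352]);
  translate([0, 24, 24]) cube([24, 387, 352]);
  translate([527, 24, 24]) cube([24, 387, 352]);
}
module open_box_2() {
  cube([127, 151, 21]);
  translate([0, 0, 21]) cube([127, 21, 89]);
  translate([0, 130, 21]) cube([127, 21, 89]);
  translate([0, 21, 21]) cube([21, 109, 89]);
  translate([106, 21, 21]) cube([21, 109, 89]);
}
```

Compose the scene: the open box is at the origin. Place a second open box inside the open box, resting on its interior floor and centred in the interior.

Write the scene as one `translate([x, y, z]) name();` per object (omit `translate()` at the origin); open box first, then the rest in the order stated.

open_box();
translate([212, 142, 24]) open_box_2();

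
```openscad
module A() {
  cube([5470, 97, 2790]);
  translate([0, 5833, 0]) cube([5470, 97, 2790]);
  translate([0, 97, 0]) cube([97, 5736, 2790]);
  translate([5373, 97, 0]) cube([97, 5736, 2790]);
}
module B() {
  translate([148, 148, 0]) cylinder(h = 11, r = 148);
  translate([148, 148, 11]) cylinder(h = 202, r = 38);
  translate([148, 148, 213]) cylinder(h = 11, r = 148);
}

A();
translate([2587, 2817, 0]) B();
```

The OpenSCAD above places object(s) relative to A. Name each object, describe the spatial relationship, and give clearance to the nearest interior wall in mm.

Clearances: x = 2490, y = 2720; minimum 2490 mm.

A is a house frame. B is a spool. The spool sits inside the house frame, centred. The clearance to the nearest interior wall is 2490 mm.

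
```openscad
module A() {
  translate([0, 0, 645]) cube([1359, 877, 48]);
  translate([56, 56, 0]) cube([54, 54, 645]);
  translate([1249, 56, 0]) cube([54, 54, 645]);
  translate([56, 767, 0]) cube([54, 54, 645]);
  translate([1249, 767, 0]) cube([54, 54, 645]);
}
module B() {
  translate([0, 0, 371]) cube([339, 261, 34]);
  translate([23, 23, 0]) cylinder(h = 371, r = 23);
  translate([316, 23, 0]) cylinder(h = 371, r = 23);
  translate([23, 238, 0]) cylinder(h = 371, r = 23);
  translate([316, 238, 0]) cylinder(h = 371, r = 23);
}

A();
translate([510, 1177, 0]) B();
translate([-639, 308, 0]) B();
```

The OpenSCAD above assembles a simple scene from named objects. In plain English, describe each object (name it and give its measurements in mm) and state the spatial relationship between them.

A is a rectangular dining table. The top is 1359×877×48 mm with its upper surface at z = 693 mm. It stands on four 54×54 mm square legs, each inset 56 mm from the nearest pair of top edges, running from the floor to the underside of the top.

B is a four-legged stool. The seat is 339×261 mm, 34 mm thick, top at z = 405 mm. It stands on four round legs, each 46 mm in diameter, from z = 0 to the seat underside, each leg's axis is inset half a diameter from the nearest pair of seat edges (so the leg's bounding box is flush with the corner).

Two stools sit around the table at the +y, −x sides.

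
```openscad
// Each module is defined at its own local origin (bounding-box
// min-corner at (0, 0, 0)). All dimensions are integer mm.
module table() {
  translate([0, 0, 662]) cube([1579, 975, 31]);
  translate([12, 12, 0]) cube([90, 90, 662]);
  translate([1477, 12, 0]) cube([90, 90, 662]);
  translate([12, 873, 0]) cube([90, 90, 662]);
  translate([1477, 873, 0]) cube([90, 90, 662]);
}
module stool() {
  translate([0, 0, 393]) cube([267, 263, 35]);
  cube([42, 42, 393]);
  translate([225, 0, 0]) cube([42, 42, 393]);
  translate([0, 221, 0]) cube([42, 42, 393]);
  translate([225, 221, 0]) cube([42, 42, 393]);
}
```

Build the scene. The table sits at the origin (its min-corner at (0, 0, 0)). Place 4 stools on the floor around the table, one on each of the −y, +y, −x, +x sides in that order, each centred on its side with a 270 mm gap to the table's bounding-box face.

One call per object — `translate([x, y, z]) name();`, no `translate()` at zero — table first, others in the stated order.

table();
translate([656, -533, 0]) stool();
translate([656, 1245, 0]) stool();
translate([-537, 356, 0]) stool();
translate([1849, 356, 0]) stool();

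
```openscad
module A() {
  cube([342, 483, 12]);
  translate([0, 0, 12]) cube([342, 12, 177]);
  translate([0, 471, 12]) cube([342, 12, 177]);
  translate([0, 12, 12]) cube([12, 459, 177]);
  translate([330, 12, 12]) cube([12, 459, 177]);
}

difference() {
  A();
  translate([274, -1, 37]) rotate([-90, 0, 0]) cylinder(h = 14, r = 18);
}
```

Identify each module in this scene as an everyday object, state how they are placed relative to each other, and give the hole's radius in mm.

A is an open box. The open box has a circular hole through its front wall. The hole's radius is 18 mm.

The subtracted cylinder has r = 18 mm.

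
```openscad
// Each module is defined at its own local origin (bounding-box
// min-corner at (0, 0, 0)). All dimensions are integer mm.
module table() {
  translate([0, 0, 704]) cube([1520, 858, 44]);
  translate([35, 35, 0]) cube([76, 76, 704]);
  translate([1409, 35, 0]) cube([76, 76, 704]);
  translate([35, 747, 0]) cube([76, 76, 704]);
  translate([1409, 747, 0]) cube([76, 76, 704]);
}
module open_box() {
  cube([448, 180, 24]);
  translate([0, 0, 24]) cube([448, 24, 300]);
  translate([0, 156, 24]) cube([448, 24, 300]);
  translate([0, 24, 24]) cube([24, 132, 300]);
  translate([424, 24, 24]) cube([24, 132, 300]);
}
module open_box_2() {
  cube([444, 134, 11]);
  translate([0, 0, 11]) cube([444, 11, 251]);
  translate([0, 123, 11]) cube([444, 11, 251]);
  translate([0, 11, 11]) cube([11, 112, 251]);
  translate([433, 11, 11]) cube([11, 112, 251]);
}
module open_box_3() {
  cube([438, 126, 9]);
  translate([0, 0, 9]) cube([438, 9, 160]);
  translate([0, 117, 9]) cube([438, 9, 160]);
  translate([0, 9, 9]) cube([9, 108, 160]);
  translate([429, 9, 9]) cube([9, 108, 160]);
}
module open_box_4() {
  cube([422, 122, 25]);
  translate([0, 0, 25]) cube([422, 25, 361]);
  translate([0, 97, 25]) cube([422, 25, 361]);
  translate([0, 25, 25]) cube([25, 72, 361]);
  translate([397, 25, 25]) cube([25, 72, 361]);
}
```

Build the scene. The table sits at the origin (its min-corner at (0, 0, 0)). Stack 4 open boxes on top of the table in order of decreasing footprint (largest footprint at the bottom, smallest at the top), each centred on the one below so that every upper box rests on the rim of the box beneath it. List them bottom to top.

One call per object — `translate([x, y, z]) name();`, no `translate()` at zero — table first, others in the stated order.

table();
translate([536, 339, 748]) open_box();
translate([538, 362, 1072]) open_box_2();
translate([541, 366, 1334]) open_box_3();
translate([549, 368, 1503]) open_box_4();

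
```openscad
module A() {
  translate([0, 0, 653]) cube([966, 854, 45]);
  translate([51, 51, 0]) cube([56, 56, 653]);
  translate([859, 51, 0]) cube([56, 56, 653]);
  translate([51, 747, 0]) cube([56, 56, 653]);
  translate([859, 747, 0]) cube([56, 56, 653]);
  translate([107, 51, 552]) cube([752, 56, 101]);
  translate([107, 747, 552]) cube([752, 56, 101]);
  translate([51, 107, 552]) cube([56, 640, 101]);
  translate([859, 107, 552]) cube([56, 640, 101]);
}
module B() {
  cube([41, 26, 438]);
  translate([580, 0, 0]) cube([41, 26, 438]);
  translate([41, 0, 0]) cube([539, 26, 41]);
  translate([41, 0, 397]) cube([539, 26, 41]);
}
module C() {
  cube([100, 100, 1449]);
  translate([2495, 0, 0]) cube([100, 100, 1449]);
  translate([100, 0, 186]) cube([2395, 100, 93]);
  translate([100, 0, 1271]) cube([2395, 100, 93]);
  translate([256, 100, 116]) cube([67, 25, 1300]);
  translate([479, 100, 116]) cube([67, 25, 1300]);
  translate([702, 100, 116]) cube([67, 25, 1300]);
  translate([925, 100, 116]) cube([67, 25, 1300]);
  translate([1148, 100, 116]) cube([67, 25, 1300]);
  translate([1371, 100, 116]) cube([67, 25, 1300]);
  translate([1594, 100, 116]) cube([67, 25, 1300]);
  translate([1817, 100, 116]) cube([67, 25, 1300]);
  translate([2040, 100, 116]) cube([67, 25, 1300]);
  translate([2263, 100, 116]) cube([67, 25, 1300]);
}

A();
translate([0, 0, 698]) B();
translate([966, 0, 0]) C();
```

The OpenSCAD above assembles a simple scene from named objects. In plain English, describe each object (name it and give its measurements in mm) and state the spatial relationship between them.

A is a table: top 966 mm (x) × 854 mm (y), 45 mm thick, upper face at z = 698 mm, on four 56×56 mm square legs, each inset 51 mm from the nearest pair of top edges, running from z = 0 to the bottom of the top. Four apron rails, 56 mm thick and 101 mm tall, run between adjacent legs with their top edges flush with the underside of the top and their outer faces flush with the legs' outer faces.

B is a rectangular picture frame lying in the x–z plane (depth along y). The opening is 539 mm wide (x) by 356 mm tall (z), surrounded by a border 41 mm wide on all four sides. The frame is 26 mm deep and is made of two full-height vertical stiles with two horizontal rails fitted between them.

C is a fence section. Two 100×100 mm posts, 1449 mm tall, stand on the floor with a clear span of 2395 mm between their inner faces. Two horizontal rails of 100×93 mm section span the gap between the posts with their undersides at z = 186 mm and z = 1271 mm, flush with the posts' −y face. 10 pickets, each 67 mm wide, 25 mm thick and 1300 mm tall, are fixed to the +y face of the rails with their bottoms at z = 116 mm, evenly spaced across the span with equal gaps (rounded down to the nearest mm) at the −x end and between each pair — any rounding remainder accumulates at the +x end.

The picture frame is on top of the table. The fence section is against the table's +x side, with their −y faces flush.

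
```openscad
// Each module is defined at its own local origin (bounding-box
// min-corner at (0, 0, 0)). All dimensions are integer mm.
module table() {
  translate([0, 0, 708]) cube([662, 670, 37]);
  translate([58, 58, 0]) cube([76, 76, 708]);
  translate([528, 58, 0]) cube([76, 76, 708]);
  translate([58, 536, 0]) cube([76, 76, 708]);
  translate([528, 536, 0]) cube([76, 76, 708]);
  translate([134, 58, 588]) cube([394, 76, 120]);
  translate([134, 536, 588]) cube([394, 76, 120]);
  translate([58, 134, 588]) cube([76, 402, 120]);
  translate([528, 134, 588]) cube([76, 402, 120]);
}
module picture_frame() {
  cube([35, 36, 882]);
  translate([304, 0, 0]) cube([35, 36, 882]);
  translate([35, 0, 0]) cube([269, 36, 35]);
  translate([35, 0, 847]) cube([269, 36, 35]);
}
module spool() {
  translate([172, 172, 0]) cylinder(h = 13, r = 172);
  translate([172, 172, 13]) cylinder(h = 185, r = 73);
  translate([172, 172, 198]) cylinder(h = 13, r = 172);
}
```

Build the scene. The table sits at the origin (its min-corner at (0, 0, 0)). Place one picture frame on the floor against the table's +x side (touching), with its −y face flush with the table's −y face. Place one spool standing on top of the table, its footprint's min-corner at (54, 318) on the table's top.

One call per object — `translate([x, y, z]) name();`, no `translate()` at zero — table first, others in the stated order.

table();
translate([662, 0, 0]) picture_frame();
translate([54, 318, 745]) spool();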